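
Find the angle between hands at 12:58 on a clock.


41.0°

Hour hand (12 ≡ 0 on the dial): 0×30 + 58×0.5 = 29.0°
Minute hand = 58×6 = 348°
Difference = |29.0 - 348| = 319.0°
Since > 180°: 360 - 319.0 = 41.0°


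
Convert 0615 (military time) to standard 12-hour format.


Hour: 6
6 < 12 → AM

6:15 AM


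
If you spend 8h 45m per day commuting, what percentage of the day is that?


Time: 525 minutes
Day: 1440 minutes
Percentage = (525/1440) × 100 ≈ 36.5%

36.5%


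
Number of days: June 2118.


30 days

Month: June (month 6)
June has 30 days


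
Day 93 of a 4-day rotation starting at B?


Shifts: A, B, C, D
Start: B (index 1)
Day 93: (1 + 93 - 1) mod 4
= 93 mod 4
= 1
Index 1 → shift B

Shift B


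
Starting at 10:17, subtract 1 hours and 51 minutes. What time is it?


08:26

Start: 617 minutes from midnight
Subtract: 111 minutes
Remaining: 617 - 111 = 506
Hours: 8, Minutes: 26


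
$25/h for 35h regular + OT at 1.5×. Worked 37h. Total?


Regular: 35h × $25 = $875.00
Overtime: 37 - 35 = 2h
OT pay: 2h × $25 × 1.5 = $75.00
Total = $875.00 + $75.00 = $950.00

$950.00


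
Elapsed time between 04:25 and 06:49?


End time in minutes: 6×60 + 49 = 409
Start time in minutes: 4×60 + 25 = 265
Difference = 409 - 265 = 144 minutes
= 2 hours 24 minutes

2h 24m


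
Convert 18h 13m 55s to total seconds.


65635 seconds

Hours: 18 × 3600 = 64800
Minutes: 13 × 60 = 780
Seconds: 55
Total = 64800 + 780 + 55 = 65635


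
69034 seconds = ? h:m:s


Hours: 69034 ÷ 3600 = 19 remainder 634
Minutes: 634 ÷ 60 = 10 remainder 34
Seconds: 34

19h 10m 34s


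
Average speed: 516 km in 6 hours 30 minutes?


Distance: 516 km
Time: 6h 30m = 390 min = 390/60 = 13/2 hours
Speed = 516 ÷ (13/2) = 516 × 2 / 13 = 1032/13 ≈ 79.4 km/h

79.4 km/h


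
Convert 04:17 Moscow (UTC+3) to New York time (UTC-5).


Time difference = UTC-5 - UTC+3 = -8 hours
New hour = (4 -8) mod 24
= -4 mod 24 = 20
Minutes unchanged → 20:17; -4 < 0 → previous day

20:17 (previous day)


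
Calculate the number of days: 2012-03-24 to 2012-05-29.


66 days

From March 24, 2012 to May 29, 2012
Rest of March 2012: 31 - 24 = 7
Full months: April 30
Days into May 2012: 29
Total = 7 + 30 + 29 = 66 days


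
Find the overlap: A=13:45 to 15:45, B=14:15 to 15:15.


Meeting A: 825-945 (in minutes from midnight)
Meeting B: 855-915
Overlap start = max(825, 855) = 855
Overlap end = min(945, 915) = 915
Overlap = max(0, 915 - 855) = 60 min

60 minutes


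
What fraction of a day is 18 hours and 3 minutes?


Total minutes: 18×60 + 3 = 1083
Day = 24×60 = 1440 minutes
Fraction = 1083/1440 ≈ 0.7521
As a percentage: 1083/1440 × 100 ≈ 75.21%

0.7521 (75.21%)


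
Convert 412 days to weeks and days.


Weeks: 412 ÷ 7 = 58 remainder 6

58 weeks 6 days


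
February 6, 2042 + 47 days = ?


Start: February 6, 2042
Add 47 days
February 6 → March 1: 28 - 6 + 1 = 23 days (47 - 23 = 24 left)
March 1 + 24 = March 25, 2042

March 25, 2042


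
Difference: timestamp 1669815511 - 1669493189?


322322 seconds (89.5 hours / 3.73 days)

Difference = 1669815511 - 1669493189 = 322322 seconds
In hours: 322322 / 3600 ≈ 89.5
In days: 322322 / 86400 ≈ 3.73


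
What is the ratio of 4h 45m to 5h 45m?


Duration 1: 285 minutes
Duration 2: 345 minutes
Ratio = 285:345
GCD = 15
Simplified = 19:23
As a decimal: 19/23 ≈ 0.83

19:23 (0.83)


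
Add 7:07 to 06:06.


13:13

Start: 366 minutes from midnight
Add: 427 minutes
Total: 793 minutes
Hours: 793 ÷ 60 = 13 remainder 13


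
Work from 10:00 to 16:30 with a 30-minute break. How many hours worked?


Total time = (16×60+30) - (10×60+0)
= 990 - 600 = 390 min
Minus break: 390 - 30 = 360 min
= 6h 0m

6h 0m (360 minutes)


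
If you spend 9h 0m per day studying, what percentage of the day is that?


37.5%

Time: 540 minutes
Day: 1440 minutes
Percentage = (540/1440) × 100 = 37.5%


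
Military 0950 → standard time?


9:50 AM

Hour: 9
9 < 12 → AM


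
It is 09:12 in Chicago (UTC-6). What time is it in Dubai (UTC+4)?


19:12

Time difference = UTC+4 - UTC-6 = +10 hours
New hour = (9 + 10) mod 24
= 19 mod 24 = 19
Minutes unchanged → 19:12


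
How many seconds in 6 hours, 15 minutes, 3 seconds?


Hours: 6 × 3600 = 21600
Minutes: 15 × 60 = 900
Seconds: 3
Total = 21600 + 900 + 3 = 22503

22503 seconds


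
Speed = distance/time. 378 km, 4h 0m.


94.5 km/h

Distance: 378 km
Time: 4 hours
Speed = 378 / 4 = 94.5 km/h


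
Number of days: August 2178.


Month: August (month 8)
August has 31 days

31 days


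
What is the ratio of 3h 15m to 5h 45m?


Duration 1: 195 minutes
Duration 2: 345 minutes
Ratio = 195:345
GCD = 15
Simplified = 13:23
As a decimal: 13/23 ≈ 0.57

13:23 (0.57)


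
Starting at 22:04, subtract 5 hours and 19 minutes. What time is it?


16:45

Start: 1324 minutes from midnight
Subtract: 319 minutes
Remaining: 1324 - 319 = 1005
Hours: 16, Minutes: 45


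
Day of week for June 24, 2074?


Sunday

Zeller's congruence:
q=24, m=6, k=74, j=20
h = (24 + ⌊13×7/5⌋ + 74 + ⌊74/4⌋ + ⌊20/4⌋ - 2×20) mod 7
= (24 + 18 + 74 + 18 + 5 - 40) mod 7
= 99 mod 7 = 1
h=1 → Sunday


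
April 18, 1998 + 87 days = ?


Start: April 18, 1998
Add 87 days
April 18 → May 1: 30 - 18 + 1 = 13 days (87 - 13 = 74 left)
May 1 → June 1: 31 - 1 + 1 = 31 days (74 - 31 = 43 left)
June 1 → July 1: 30 - 1 + 1 = 30 days (43 - 30 = 13 left)
July 1 + 13 = July 14, 1998

July 14, 1998


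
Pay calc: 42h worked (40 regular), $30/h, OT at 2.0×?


Regular: 40h × $30 = $1200.00
Overtime: 42 - 40 = 2h
OT pay: 2h × $30 × 2.0 = $120.00
Total = $1200.00 + $120.00 = $1320.00

$1320.00


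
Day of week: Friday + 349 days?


Thursday

Start: Friday (index 4)
(4 + 349) mod 7
= 353 mod 7
= 3
Index 3 → Thursday


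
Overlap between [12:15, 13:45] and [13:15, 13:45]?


30 minutes

Meeting A: 735-825 (in minutes from midnight)
Meeting B: 795-825
Overlap start = max(735, 795) = 795
Overlap end = min(825, 825) = 825
Overlap = max(0, 825 - 795) = 30 min


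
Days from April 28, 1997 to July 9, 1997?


72 days

From April 28, 1997 to July 9, 1997
Rest of April 1997: 30 - 28 = 2
Full months: May 31, June 30
Days into July 1997: 9
Total = 2 + 31 + 30 + 9 = 72 days


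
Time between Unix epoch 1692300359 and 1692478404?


Difference = 1692478404 - 1692300359 = 178045 seconds
In hours: 178045 / 3600 ≈ 49.5
In days: 178045 / 86400 ≈ 2.06

178045 seconds (49.5 hours / 2.06 days)


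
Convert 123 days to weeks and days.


17 weeks 4 days

Weeks: 123 ÷ 7 = 17 remainder 4


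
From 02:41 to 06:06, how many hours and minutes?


3h 25m

End time in minutes: 6×60 + 6 = 366
Start time in minutes: 2×60 + 41 = 161
Difference = 366 - 161 = 205 minutes
= 3 hours 25 minutes


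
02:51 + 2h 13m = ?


05:04

Start: 171 minutes from midnight
Add: 133 minutes
Total: 304 minutes
Hours: 304 ÷ 60 = 5 remainder 4


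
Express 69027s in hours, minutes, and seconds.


19h 10m 27s

Hours: 69027 ÷ 3600 = 19 remainder 627
Minutes: 627 ÷ 60 = 10 remainder 27
Seconds: 27


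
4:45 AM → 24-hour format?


Input: 4:45 AM
AM hour stays: 4

04:45


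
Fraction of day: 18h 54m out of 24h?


Total minutes: 18×60 + 54 = 1134
Day = 24×60 = 1440 minutes
Fraction = 1134/1440 = 0.7875
As a percentage: 1134/1440 × 100 = 78.75%

0.7875 (78.75%)


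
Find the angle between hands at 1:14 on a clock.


47.0°

Hour hand = 1×30 + 14×0.5 = 37.0°
Minute hand = 14×6 = 84°
Difference = |37.0 - 84| = 47.0°


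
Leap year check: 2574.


Rules: divisible by 4 AND (not by 100 OR by 400)
2574 ÷ 4 = 643 remainder 2 → not divisible by 4
Not divisible by 4 → not a leap year

No


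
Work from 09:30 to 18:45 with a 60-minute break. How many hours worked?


8h 15m (495 minutes)

Total time = (18×60+45) - (9×60+30)
= 1125 - 570 = 555 min
Minus break: 555 - 60 = 495 min
= 8h 15m


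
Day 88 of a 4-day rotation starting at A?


Shifts: A, B, C, D
Start: A (index 0)
Day 88: (0 + 88 - 1) mod 4
= 87 mod 4
= 3
Index 3 → shift D

Shift D


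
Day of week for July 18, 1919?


Zeller's congruence:
q=18, m=7, k=19, j=19
h = (18 + ⌊13×8/5⌋ + 19 + ⌊19/4⌋ + ⌊19/4⌋ - 2×19) mod 7
= (18 + 20 + 19 + 4 + 4 - 38) mod 7
= 27 mod 7 = 6
h=6 → Friday

Friday


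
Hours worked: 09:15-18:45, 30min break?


9h 0m (540 minutes)

Total time = (18×60+45) - (9×60+15)
= 1125 - 555 = 570 min
Minus break: 570 - 30 = 540 min
= 9h 0m


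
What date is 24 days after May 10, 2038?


Start: May 10, 2038
Add 24 days
May 10 → June 1: 31 - 10 + 1 = 22 days (24 - 22 = 2 left)
June 1 + 2 = June 3, 2038

June 3, 2038


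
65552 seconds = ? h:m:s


Hours: 65552 ÷ 3600 = 18 remainder 752
Minutes: 752 ÷ 60 = 12 remainder 32
Seconds: 32

18h 12m 32s


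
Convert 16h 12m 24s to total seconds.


58344 seconds

Hours: 16 × 3600 = 57600
Minutes: 12 × 60 = 720
Seconds: 24
Total = 57600 + 720 + 24 = 58344


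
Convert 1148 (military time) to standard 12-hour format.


Hour: 11
11 < 12 → AM

11:48 AM


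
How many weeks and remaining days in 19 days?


2 weeks 5 days

Weeks: 19 ÷ 7 = 2 remainder 5


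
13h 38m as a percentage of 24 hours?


0.5681 (56.81%)

Total minutes: 13×60 + 38 = 818
Day = 24×60 = 1440 minutes
Fraction = 818/1440 ≈ 0.5681
As a percentage: 818/1440 × 100 ≈ 56.81%


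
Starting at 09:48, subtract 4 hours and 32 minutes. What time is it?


Start: 588 minutes from midnight
Subtract: 272 minutes
Remaining: 588 - 272 = 316
Hours: 5, Minutes: 16

05:16


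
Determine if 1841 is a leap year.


No

Rules: divisible by 4 AND (not by 100 OR by 400)
1841 ÷ 4 = 460 remainder 1 → not divisible by 4
Not divisible by 4 → not a leap year


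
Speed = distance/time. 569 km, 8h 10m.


Distance: 569 km
Time: 8h 10m = 490 min = 490/60 = 49/6 hours
Speed = 569 ÷ (49/6) = 569 × 6 / 49 = 3414/49 ≈ 69.7 km/h

69.7 km/h


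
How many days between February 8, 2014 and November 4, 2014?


269 days

From February 8, 2014 to November 4, 2014
Rest of February 2014: 28 - 8 = 20
Full months: March 31, April 30, May 31, June 30, July 31, August 31, September 30, October 31
Days into November 2014: 4
Total = 20 + 31 + 30 + 31 + 30 + 31 + 31 + 30 + 31 + 4 = 269 days


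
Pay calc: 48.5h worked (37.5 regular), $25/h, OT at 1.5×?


Regular: 37.5h × $25 = $937.50
Overtime: 48.5 - 37.5 = 11.0h
OT pay: 11.0h × $25 × 1.5 = $412.50
Total = $937.50 + $412.50 = $1350.00

$1350.00


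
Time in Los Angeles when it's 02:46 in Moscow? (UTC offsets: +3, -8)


15:46 (previous day)

Time difference = UTC-8 - UTC+3 = -11 hours
New hour = (2 -11) mod 24
= -9 mod 24 = 15
Minutes unchanged → 15:46; -9 < 0 → previous day


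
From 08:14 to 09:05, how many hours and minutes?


End time in minutes: 9×60 + 5 = 545
Start time in minutes: 8×60 + 14 = 494
Difference = 545 - 494 = 51 minutes
= 0 hours 51 minutes

0h 51m


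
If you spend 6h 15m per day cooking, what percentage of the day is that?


26.0%

Time: 375 minutes
Day: 1440 minutes
Percentage = (375/1440) × 100 ≈ 26.0%


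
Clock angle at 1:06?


Hour hand = 1×30 + 6×0.5 = 33.0°
Minute hand = 6×6 = 36°
Difference = |33.0 - 36| = 3.0°

3.0°


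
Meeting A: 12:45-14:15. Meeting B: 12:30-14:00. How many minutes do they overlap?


75 minutes

Meeting A: 765-855 (in minutes from midnight)
Meeting B: 750-840
Overlap start = max(765, 750) = 765
Overlap end = min(855, 840) = 840
Overlap = max(0, 840 - 765) = 75 min


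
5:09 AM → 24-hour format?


05:09

Input: 5:09 AM
AM hour stays: 5


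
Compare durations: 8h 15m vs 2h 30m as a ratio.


Duration 1: 495 minutes
Duration 2: 150 minutes
Ratio = 495:150
GCD = 15
Simplified = 33:10
As a decimal: 33/10 = 3.30

33:10 (3.30)


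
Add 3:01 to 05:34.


08:35

Start: 334 minutes from midnight
Add: 181 minutes
Total: 515 minutes
Hours: 515 ÷ 60 = 8 remainder 35


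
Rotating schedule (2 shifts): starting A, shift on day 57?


Shift A

Shifts: A, B
Start: A (index 0)
Day 57: (0 + 57 - 1) mod 2
= 56 mod 2
= 0
Index 0 → shift A


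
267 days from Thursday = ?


Start: Thursday (index 3)
(3 + 267) mod 7
= 270 mod 7
= 4
Index 4 → Friday

Friday


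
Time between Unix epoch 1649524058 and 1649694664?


Difference = 1649694664 - 1649524058 = 170606 seconds
In hours: 170606 / 3600 ≈ 47.4
In days: 170606 / 86400 ≈ 1.97

170606 seconds (47.4 hours / 1.97 days)


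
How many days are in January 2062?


31 days

Month: January (month 1)
January has 31 days


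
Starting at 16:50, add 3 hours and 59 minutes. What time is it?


20:49

Start: 1010 minutes from midnight
Add: 239 minutes
Total: 1249 minutes
Hours: 1249 ÷ 60 = 20 remainder 49


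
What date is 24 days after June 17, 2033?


Start: June 17, 2033
Add 24 days
June 17 → July 1: 30 - 17 + 1 = 14 days (24 - 14 = 10 left)
July 1 + 10 = July 11, 2033

July 11, 2033


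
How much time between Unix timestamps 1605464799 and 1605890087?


425288 seconds (118.1 hours / 4.92 days)

Difference = 1605890087 - 1605464799 = 425288 seconds
In hours: 425288 / 3600 ≈ 118.1
In days: 425288 / 86400 ≈ 4.92


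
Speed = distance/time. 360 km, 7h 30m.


48.0 km/h

Distance: 360 km
Time: 7h 30m = 450 min = 450/60 = 15/2 hours
Speed = 360 ÷ (15/2) = 360 × 2 / 15 = 720/15 = 48.0 km/h


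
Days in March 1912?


Month: March (month 3)
March has 31 days

31 days


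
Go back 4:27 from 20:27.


Start: 1227 minutes from midnight
Subtract: 267 minutes
Remaining: 1227 - 267 = 960
Hours: 16, Minutes: 0

16:00


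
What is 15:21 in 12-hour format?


Hour: 15
15 - 12 = 3 → PM

3:21 PM


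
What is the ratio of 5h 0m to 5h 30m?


10:11 (0.91)

Duration 1: 300 minutes
Duration 2: 330 minutes
Ratio = 300:330
GCD = 30
Simplified = 10:11
As a decimal: 10/11 ≈ 0.91


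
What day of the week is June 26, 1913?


Thursday

Zeller's congruence:
q=26, m=6, k=13, j=19
h = (26 + ⌊13×7/5⌋ + 13 + ⌊13/4⌋ + ⌊19/4⌋ - 2×19) mod 7
= (26 + 18 + 13 + 3 + 4 - 38) mod 7
= 26 mod 7 = 5
h=5 → Thursday


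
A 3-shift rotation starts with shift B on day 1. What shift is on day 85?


Shift B

Shifts: A, B, C
Start: B (index 1)
Day 85: (1 + 85 - 1) mod 3
= 85 mod 3
= 1
Index 1 → shift B


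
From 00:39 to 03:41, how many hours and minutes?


End time in minutes: 3×60 + 41 = 221
Start time in minutes: 0×60 + 39 = 39
Difference = 221 - 39 = 182 minutes
= 3 hours 2 minutes

3h 2m


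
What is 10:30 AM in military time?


Input: 10:30 AM
AM hour stays: 10

10:30


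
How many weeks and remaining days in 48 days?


6 weeks 6 days

Weeks: 48 ÷ 7 = 6 remainder 6


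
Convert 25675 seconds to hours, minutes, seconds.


Hours: 25675 ÷ 3600 = 7 remainder 475
Minutes: 475 ÷ 60 = 7 remainder 55
Seconds: 55

7h 7m 55s


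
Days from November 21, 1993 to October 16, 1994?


329 days

From November 21, 1993 to October 16, 1994
Rest of November 1993: 30 - 21 = 9
Full months: December 31, January 31, February 1994 28, March 31, April 30, May 31, June 30, July 31, August 31, September 30
Days into October 1994: 16
Total = 9 + 31 + 31 + 28 + 31 + 30 + 31 + 30 + 31 + 31 + 30 + 16 = 329 days


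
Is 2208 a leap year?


Rules: divisible by 4 AND (not by 100 OR by 400)
2208 ÷ 4 = 552 exactly → divisible by 4
2208 ÷ 100 = 22 remainder 8 → not divisible by 100
Divisible by 4 but not by 100 → leap year

Yes


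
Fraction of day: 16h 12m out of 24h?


Total minutes: 16×60 + 12 = 972
Day = 24×60 = 1440 minutes
Fraction = 972/1440 = 0.6750
As a percentage: 972/1440 × 100 = 67.50%

0.6750 (67.50%)


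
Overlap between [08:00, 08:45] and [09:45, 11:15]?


0 minutes

Meeting A: 480-525 (in minutes from midnight)
Meeting B: 585-675
Overlap start = max(480, 585) = 585
Overlap end = min(525, 675) = 525
Overlap = max(0, 525 - 585) = 0 min


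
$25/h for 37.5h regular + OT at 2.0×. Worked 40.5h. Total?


$1087.50

Regular: 37.5h × $25 = $937.50
Overtime: 40.5 - 37.5 = 3.0h
OT pay: 3.0h × $25 × 2.0 = $150.00
Total = $937.50 + $150.00 = $1087.50


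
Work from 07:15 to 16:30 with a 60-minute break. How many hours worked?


Total time = (16×60+30) - (7×60+15)
= 990 - 435 = 555 min
Minus break: 555 - 60 = 495 min
= 8h 15m

8h 15m (495 minutes)


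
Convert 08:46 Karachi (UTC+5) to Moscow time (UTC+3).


Time difference = UTC+3 - UTC+5 = -2 hours
New hour = (8 -2) mod 24
= 6 mod 24 = 6
Minutes unchanged → 06:46

06:46


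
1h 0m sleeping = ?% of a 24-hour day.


Time: 60 minutes
Day: 1440 minutes
Percentage = (60/1440) × 100 ≈ 4.2%

4.2%


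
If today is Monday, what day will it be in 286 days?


Sunday

Start: Monday (index 0)
(0 + 286) mod 7
= 286 mod 7
= 6
Index 6 → Sunday


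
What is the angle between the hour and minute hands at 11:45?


82.5°

Hour hand = 11×30 + 45×0.5 = 352.5°
Minute hand = 45×6 = 270°
Difference = |352.5 - 270| = 82.5°


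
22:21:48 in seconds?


80508 seconds

Hours: 22 × 3600 = 79200
Minutes: 21 × 60 = 1260
Seconds: 48
Total = 79200 + 1260 + 48 = 80508


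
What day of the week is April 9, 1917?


Zeller's congruence:
q=9, m=4, k=17, j=19
h = (9 + ⌊13×5/5⌋ + 17 + ⌊17/4⌋ + ⌊19/4⌋ - 2×19) mod 7
= (9 + 13 + 17 + 4 + 4 - 38) mod 7
= 9 mod 7 = 2
h=2 → Monday

Monday


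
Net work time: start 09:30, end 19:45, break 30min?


9h 45m (585 minutes)

Total time = (19×60+45) - (9×60+30)
= 1185 - 570 = 615 min
Minus break: 615 - 30 = 585 min
= 9h 45m


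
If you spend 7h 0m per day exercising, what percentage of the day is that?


29.2%

Time: 420 minutes
Day: 1440 minutes
Percentage = (420/1440) × 100 ≈ 29.2%


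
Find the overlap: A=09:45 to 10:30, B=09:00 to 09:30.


Meeting A: 585-630 (in minutes from midnight)
Meeting B: 540-570
Overlap start = max(585, 540) = 585
Overlap end = min(630, 570) = 570
Overlap = max(0, 570 - 585) = 0 min

0 minutes


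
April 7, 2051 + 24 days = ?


May 1, 2051

Start: April 7, 2051
Add 24 days
April 7 → May 1: 30 - 7 + 1 = 24 days (24 - 24 = 0 left)
Land exactly on May 1, 2051


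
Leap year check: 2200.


No

Rules: divisible by 4 AND (not by 100 OR by 400)
2200 ÷ 4 = 550 exactly → divisible by 4
2200 ÷ 100 = 22 exactly → divisible by 100
2200 ÷ 400 = 5 remainder 200 → not divisible by 400
Divisible by 100 but not by 400 → not a leap year


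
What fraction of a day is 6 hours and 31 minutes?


Total minutes: 6×60 + 31 = 391
Day = 24×60 = 1440 minutes
Fraction = 391/1440 ≈ 0.2715
As a percentage: 391/1440 × 100 ≈ 27.15%

0.2715 (27.15%)


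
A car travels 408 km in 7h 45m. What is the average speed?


52.6 km/h

Distance: 408 km
Time: 7h 45m = 465 min = 465/60 = 31/4 hours
Speed = 408 ÷ (31/4) = 408 × 4 / 31 = 1632/31 ≈ 52.6 km/h


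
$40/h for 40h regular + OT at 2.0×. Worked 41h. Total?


Regular: 40h × $40 = $1600.00
Overtime: 41 - 40 = 1h
OT pay: 1h × $40 × 2.0 = $80.00
Total = $1600.00 + $80.00 = $1680.00

$1680.00


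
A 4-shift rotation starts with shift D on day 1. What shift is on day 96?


Shift C

Shifts: A, B, C, D
Start: D (index 3)
Day 96: (3 + 96 - 1) mod 4
= 98 mod 4
= 2
Index 2 → shift C


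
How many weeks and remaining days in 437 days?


62 weeks 3 days

Weeks: 437 ÷ 7 = 62 remainder 3


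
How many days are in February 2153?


28 days

Month: February (month 2)
February: 28 or 29 (leap year)
2153 leap year? No


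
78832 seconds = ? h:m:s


Hours: 78832 ÷ 3600 = 21 remainder 3232
Minutes: 3232 ÷ 60 = 53 remainder 52
Seconds: 52

21h 53m 52s


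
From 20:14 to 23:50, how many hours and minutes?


3h 36m

End time in minutes: 23×60 + 50 = 1430
Start time in minutes: 20×60 + 14 = 1214
Difference = 1430 - 1214 = 216 minutes
= 3 hours 36 minutes


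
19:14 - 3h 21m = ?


15:53

Start: 1154 minutes from midnight
Subtract: 201 minutes
Remaining: 1154 - 201 = 953
Hours: 15, Minutes: 53


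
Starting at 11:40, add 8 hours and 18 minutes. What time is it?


Start: 700 minutes from midnight
Add: 498 minutes
Total: 1198 minutes
Hours: 1198 ÷ 60 = 19 remainder 58

19:58


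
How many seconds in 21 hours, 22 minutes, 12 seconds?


76932 seconds

Hours: 21 × 3600 = 75600
Minutes: 22 × 60 = 1320
Seconds: 12
Total = 75600 + 1320 + 12 = 76932


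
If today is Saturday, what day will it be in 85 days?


Start: Saturday (index 5)
(5 + 85) mod 7
= 90 mod 7
= 6
Index 6 → Sunday

Sunday


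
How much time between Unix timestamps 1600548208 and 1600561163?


Difference = 1600561163 - 1600548208 = 12955 seconds
In hours: 12955 / 3600 ≈ 3.6
In days: 12955 / 86400 ≈ 0.15

12955 seconds (3.6 hours / 0.15 days)


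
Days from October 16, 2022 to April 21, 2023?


From October 16, 2022 to April 21, 2023
Rest of October 2022: 31 - 16 = 15
Full months: November 30, December 31, January 31, February 2023 28, March 31
Days into April 2023: 21
Total = 15 + 30 + 31 + 31 + 28 + 31 + 21 = 187 days

187 days


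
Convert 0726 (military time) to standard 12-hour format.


7:26 AM

Hour: 7
7 < 12 → AM


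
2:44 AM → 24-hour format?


Input: 2:44 AM
AM hour stays: 2

02:44


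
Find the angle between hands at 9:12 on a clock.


156.0°

Hour hand = 9×30 + 12×0.5 = 276.0°
Minute hand = 12×6 = 72°
Difference = |276.0 - 72| = 204.0°
Since > 180°: 360 - 204.0 = 156.0°


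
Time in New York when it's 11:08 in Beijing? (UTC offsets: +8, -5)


Time difference = UTC-5 - UTC+8 = -13 hours
New hour = (11 -13) mod 24
= -2 mod 24 = 22
Minutes unchanged → 22:08; -2 < 0 → previous day

22:08 (previous day)


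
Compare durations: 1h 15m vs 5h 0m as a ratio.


Duration 1: 75 minutes
Duration 2: 300 minutes
Ratio = 75:300
GCD = 75
Simplified = 1:4
As a decimal: 1/4 = 0.25

1:4 (0.25)


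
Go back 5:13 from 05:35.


Start: 335 minutes from midnight
Subtract: 313 minutes
Remaining: 335 - 313 = 22
Hours: 0, Minutes: 22

00:22


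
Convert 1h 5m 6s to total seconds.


3906 seconds

Hours: 1 × 3600 = 3600
Minutes: 5 × 60 = 300
Seconds: 6
Total = 3600 + 300 + 6 = 3906


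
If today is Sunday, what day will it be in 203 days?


Sunday

Start: Sunday (index 6)
(6 + 203) mod 7
= 209 mod 7
= 6
Index 6 → Sunday


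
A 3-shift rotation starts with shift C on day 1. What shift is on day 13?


Shift C

Shifts: A, B, C
Start: C (index 2)
Day 13: (2 + 13 - 1) mod 3
= 14 mod 3
= 2
Index 2 → shift C


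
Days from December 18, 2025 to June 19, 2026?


183 days

From December 18, 2025 to June 19, 2026
Rest of December 2025: 31 - 18 = 13
Full months: January 31, February 2026 28, March 31, April 30, May 31
Days into June 2026: 19
Total = 13 + 31 + 28 + 31 + 30 + 31 + 19 = 183 days


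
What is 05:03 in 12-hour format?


Hour: 5
5 < 12 → AM

5:03 AM


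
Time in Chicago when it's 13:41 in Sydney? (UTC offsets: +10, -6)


21:41 (previous day)

Time difference = UTC-6 - UTC+10 = -16 hours
New hour = (13 -16) mod 24
= -3 mod 24 = 21
Minutes unchanged → 21:41; -3 < 0 → previous day


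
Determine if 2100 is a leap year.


Rules: divisible by 4 AND (not by 100 OR by 400)
2100 ÷ 4 = 525 exactly → divisible by 4
2100 ÷ 100 = 21 exactly → divisible by 100
2100 ÷ 400 = 5 remainder 100 → not divisible by 400
Divisible by 100 but not by 400 → not a leap year

No


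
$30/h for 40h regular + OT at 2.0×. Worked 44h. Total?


Regular: 40h × $30 = $1200.00
Overtime: 44 - 40 = 4h
OT pay: 4h × $30 × 2.0 = $240.00
Total = $1200.00 + $240.00 = $1440.00

$1440.00


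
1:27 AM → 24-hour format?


Input: 1:27 AM
AM hour stays: 1

01:27


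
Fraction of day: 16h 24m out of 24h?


Total minutes: 16×60 + 24 = 984
Day = 24×60 = 1440 minutes
Fraction = 984/1440 ≈ 0.6833
As a percentage: 984/1440 × 100 ≈ 68.33%

0.6833 (68.33%)


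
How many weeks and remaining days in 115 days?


16 weeks 3 days

Weeks: 115 ÷ 7 = 16 remainder 3


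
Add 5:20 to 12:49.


Start: 769 minutes from midnight
Add: 320 minutes
Total: 1089 minutes
Hours: 1089 ÷ 60 = 18 remainder 9

18:09


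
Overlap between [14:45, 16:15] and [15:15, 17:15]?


60 minutes

Meeting A: 885-975 (in minutes from midnight)
Meeting B: 915-1035
Overlap start = max(885, 915) = 915
Overlap end = min(975, 1035) = 975
Overlap = max(0, 975 - 915) = 60 min


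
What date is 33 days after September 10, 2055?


Start: September 10, 2055
Add 33 days
September 10 → October 1: 30 - 10 + 1 = 21 days (33 - 21 = 12 left)
October 1 + 12 = October 13, 2055

October 13, 2055


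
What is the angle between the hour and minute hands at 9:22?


Hour hand = 9×30 + 22×0.5 = 281.0°
Minute hand = 22×6 = 132°
Difference = |281.0 - 132| = 149.0°

149.0°


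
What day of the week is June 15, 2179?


Tuesday

Zeller's congruence:
q=15, m=6, k=79, j=21
h = (15 + ⌊13×7/5⌋ + 79 + ⌊79/4⌋ + ⌊21/4⌋ - 2×21) mod 7
= (15 + 18 + 79 + 19 + 5 - 42) mod 7
= 94 mod 7 = 3
h=3 → Tuesday


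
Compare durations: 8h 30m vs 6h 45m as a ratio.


Duration 1: 510 minutes
Duration 2: 405 minutes
Ratio = 510:405
GCD = 15
Simplified = 34:27
As a decimal: 34/27 ≈ 1.26

34:27 (1.26)


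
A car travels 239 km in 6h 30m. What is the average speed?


36.8 km/h

Distance: 239 km
Time: 6h 30m = 390 min = 390/60 = 13/2 hours
Speed = 239 ÷ (13/2) = 239 × 2 / 13 = 478/13 ≈ 36.8 km/h


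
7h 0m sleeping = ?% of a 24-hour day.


29.2%

Time: 420 minutes
Day: 1440 minutes
Percentage = (420/1440) × 100 ≈ 29.2%


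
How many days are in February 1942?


Month: February (month 2)
February: 28 or 29 (leap year)
1942 leap year? No

28 days


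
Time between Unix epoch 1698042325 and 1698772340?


Difference = 1698772340 - 1698042325 = 730015 seconds
In hours: 730015 / 3600 ≈ 202.8
In days: 730015 / 86400 ≈ 8.45

730015 seconds (202.8 hours / 8.45 days)


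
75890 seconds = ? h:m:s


21h 4m 50s

Hours: 75890 ÷ 3600 = 21 remainder 290
Minutes: 290 ÷ 60 = 4 remainder 50
Seconds: 50


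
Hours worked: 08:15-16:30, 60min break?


7h 15m (435 minutes)

Total time = (16×60+30) - (8×60+15)
= 990 - 495 = 495 min
Minus break: 495 - 60 = 435 min
= 7h 15m


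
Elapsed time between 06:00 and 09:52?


End time in minutes: 9×60 + 52 = 592
Start time in minutes: 6×60 + 0 = 360
Difference = 592 - 360 = 232 minutes
= 3 hours 52 minutes

3h 52m


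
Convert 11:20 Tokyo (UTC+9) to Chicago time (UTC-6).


Time difference = UTC-6 - UTC+9 = -15 hours
New hour = (11 -15) mod 24
= -4 mod 24 = 20
Minutes unchanged → 20:20; -4 < 0 → previous day

20:20 (previous day)


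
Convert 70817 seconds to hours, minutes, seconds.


19h 40m 17s

Hours: 70817 ÷ 3600 = 19 remainder 2417
Minutes: 2417 ÷ 60 = 40 remainder 17
Seconds: 17


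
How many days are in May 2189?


31 days

Month: May (month 5)
May has 31 days


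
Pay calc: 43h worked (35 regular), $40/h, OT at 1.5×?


Regular: 35h × $40 = $1400.00
Overtime: 43 - 35 = 8h
OT pay: 8h × $40 × 1.5 = $480.00
Total = $1400.00 + $480.00 = $1880.00

$1880.00


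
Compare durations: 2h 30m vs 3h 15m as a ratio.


10:13 (0.77)

Duration 1: 150 minutes
Duration 2: 195 minutes
Ratio = 150:195
GCD = 15
Simplified = 10:13
As a decimal: 10/13 ≈ 0.77


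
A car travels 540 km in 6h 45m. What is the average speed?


80.0 km/h

Distance: 540 km
Time: 6h 45m = 405 min = 405/60 = 27/4 hours
Speed = 540 ÷ (27/4) = 540 × 4 / 27 = 2160/27 = 80.0 km/h


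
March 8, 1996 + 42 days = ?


April 19, 1996

Start: March 8, 1996
Add 42 days
March 8 → April 1: 31 - 8 + 1 = 24 days (42 - 24 = 18 left)
April 1 + 18 = April 19, 1996


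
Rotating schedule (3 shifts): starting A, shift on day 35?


Shifts: A, B, C
Start: A (index 0)
Day 35: (0 + 35 - 1) mod 3
= 34 mod 3
= 1
Index 1 → shift B

Shift B


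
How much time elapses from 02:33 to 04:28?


End time in minutes: 4×60 + 28 = 268
Start time in minutes: 2×60 + 33 = 153
Difference = 268 - 153 = 115 minutes
= 1 hours 55 minutes

1h 55m


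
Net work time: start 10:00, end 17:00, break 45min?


6h 15m (375 minutes)

Total time = (17×60+0) - (10×60+0)
= 1020 - 600 = 420 min
Minus break: 420 - 45 = 375 min
= 6h 15m


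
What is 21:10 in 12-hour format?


9:10 PM

Hour: 21
21 - 12 = 9 → PM


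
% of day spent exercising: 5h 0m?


Time: 300 minutes
Day: 1440 minutes
Percentage = (300/1440) × 100 ≈ 20.8%

20.8%


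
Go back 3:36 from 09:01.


Start: 541 minutes from midnight
Subtract: 216 minutes
Remaining: 541 - 216 = 325
Hours: 5, Minutes: 25

05:25


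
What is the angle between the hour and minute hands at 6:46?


73.0°

Hour hand = 6×30 + 46×0.5 = 203.0°
Minute hand = 46×6 = 276°
Difference = |203.0 - 276| = 73.0°


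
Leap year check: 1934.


No

Rules: divisible by 4 AND (not by 100 OR by 400)
1934 ÷ 4 = 483 remainder 2 → not divisible by 4
Not divisible by 4 → not a leap year


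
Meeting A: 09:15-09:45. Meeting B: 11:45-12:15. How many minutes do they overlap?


0 minutes

Meeting A: 555-585 (in minutes from midnight)
Meeting B: 705-735
Overlap start = max(555, 705) = 705
Overlap end = min(585, 735) = 585
Overlap = max(0, 585 - 705) = 0 min


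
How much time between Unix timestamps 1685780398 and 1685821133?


40735 seconds (11.3 hours / 0.47 days)

Difference = 1685821133 - 1685780398 = 40735 seconds
In hours: 40735 / 3600 ≈ 11.3
In days: 40735 / 86400 ≈ 0.47


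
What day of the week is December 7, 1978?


Zeller's congruence:
q=7, m=12, k=78, j=19
h = (7 + ⌊13×13/5⌋ + 78 + ⌊78/4⌋ + ⌊19/4⌋ - 2×19) mod 7
= (7 + 33 + 78 + 19 + 4 - 38) mod 7
= 103 mod 7 = 5
h=5 → Thursday

Thursday


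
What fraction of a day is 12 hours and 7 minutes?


Total minutes: 12×60 + 7 = 727
Day = 24×60 = 1440 minutes
Fraction = 727/1440 ≈ 0.5049
As a percentage: 727/1440 × 100 ≈ 50.49%

0.5049 (50.49%)


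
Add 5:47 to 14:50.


20:37

Start: 890 minutes from midnight
Add: 347 minutes
Total: 1237 minutes
Hours: 1237 ÷ 60 = 20 remainder 37


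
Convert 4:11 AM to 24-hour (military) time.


Input: 4:11 AM
AM hour stays: 4

04:11


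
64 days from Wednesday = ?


Thursday

Start: Wednesday (index 2)
(2 + 64) mod 7
= 66 mod 7
= 3
Index 3 → Thursday


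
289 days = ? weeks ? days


41 weeks 2 days

Weeks: 289 ÷ 7 = 41 remainder 2


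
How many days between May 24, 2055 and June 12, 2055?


From May 24, 2055 to June 12, 2055
Rest of May 2055: 31 - 24 = 7
Days into June 2055: 12
Total = 7 + 12 = 19 days

19 days


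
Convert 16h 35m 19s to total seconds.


Hours: 16 × 3600 = 57600
Minutes: 35 × 60 = 2100
Seconds: 19
Total = 57600 + 2100 + 19 = 59719

59719 seconds


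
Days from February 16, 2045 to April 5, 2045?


From February 16, 2045 to April 5, 2045
Rest of February 2045: 28 - 16 = 12
Full months: March 31
Days into April 2045: 5
Total = 12 + 31 + 5 = 48 days

48 days


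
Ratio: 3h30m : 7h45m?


14:31 (0.45)

Duration 1: 210 minutes
Duration 2: 465 minutes
Ratio = 210:465
GCD = 15
Simplified = 14:31
As a decimal: 14/31 ≈ 0.45


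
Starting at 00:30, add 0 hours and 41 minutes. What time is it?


Start: 30 minutes from midnight
Add: 41 minutes
Total: 71 minutes
Hours: 71 ÷ 60 = 1 remainder 11

01:11


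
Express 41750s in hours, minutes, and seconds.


11h 35m 50s

Hours: 41750 ÷ 3600 = 11 remainder 2150
Minutes: 2150 ÷ 60 = 35 remainder 50
Seconds: 50


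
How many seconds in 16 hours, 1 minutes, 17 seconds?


57677 seconds

Hours: 16 × 3600 = 57600
Minutes: 1 × 60 = 60
Seconds: 17
Total = 57600 + 60 + 17 = 57677


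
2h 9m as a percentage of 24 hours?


Total minutes: 2×60 + 9 = 129
Day = 24×60 = 1440 minutes
Fraction = 129/1440 ≈ 0.0896
As a percentage: 129/1440 × 100 ≈ 8.96%

0.0896 (8.96%)


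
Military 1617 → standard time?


Hour: 16
16 - 12 = 4 → PM

4:17 PM


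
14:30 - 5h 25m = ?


Start: 870 minutes from midnight
Subtract: 325 minutes
Remaining: 870 - 325 = 545
Hours: 9, Minutes: 5

09:05


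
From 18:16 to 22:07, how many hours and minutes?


End time in minutes: 22×60 + 7 = 1327
Start time in minutes: 18×60 + 16 = 1096
Difference = 1327 - 1096 = 231 minutes
= 3 hours 51 minutes

3h 51m


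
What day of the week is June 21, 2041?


Zeller's congruence:
q=21, m=6, k=41, j=20
h = (21 + ⌊13×7/5⌋ + 41 + ⌊41/4⌋ + ⌊20/4⌋ - 2×20) mod 7
= (21 + 18 + 41 + 10 + 5 - 40) mod 7
= 55 mod 7 = 6
h=6 → Friday

Friday


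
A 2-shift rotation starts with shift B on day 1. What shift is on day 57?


Shifts: A, B
Start: B (index 1)
Day 57: (1 + 57 - 1) mod 2
= 57 mod 2
= 1
Index 1 → shift B

Shift B


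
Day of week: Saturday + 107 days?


Monday

Start: Saturday (index 5)
(5 + 107) mod 7
= 112 mod 7
= 0
Index 0 → Monday


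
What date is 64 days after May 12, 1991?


July 15, 1991

Start: May 12, 1991
Add 64 days
May 12 → June 1: 31 - 12 + 1 = 20 days (64 - 20 = 44 left)
June 1 → July 1: 30 - 1 + 1 = 30 days (44 - 30 = 14 left)
July 1 + 14 = July 15, 1991


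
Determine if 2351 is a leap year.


Rules: divisible by 4 AND (not by 100 OR by 400)
2351 ÷ 4 = 587 remainder 3 → not divisible by 4
Not divisible by 4 → not a leap year

No


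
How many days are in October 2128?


31 days

Month: October (month 10)
October has 31 days


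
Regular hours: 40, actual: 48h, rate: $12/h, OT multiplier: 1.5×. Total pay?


Regular: 40h × $12 = $480.00
Overtime: 48 - 40 = 8h
OT pay: 8h × $12 × 1.5 = $144.00
Total = $480.00 + $144.00 = $624.00

$624.00


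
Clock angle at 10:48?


36.0°

Hour hand = 10×30 + 48×0.5 = 324.0°
Minute hand = 48×6 = 288°
Difference = |324.0 - 288| = 36.0°


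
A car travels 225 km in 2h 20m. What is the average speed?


96.4 km/h

Distance: 225 km
Time: 2h 20m = 140 min = 140/60 = 7/3 hours
Speed = 225 ÷ (7/3) = 225 × 3 / 7 = 675/7 ≈ 96.4 km/h


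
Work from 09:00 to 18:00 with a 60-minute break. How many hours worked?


Total time = (18×60+0) - (9×60+0)
= 1080 - 540 = 540 min
Minus break: 540 - 60 = 480 min
= 8h 0m

8h 0m (480 minutes)


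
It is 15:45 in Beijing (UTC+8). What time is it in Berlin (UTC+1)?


08:45

Time difference = UTC+1 - UTC+8 = -7 hours
New hour = (15 -7) mod 24
= 8 mod 24 = 8
Minutes unchanged → 08:45


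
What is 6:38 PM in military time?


Input: 6:38 PM
PM: 6 + 12 = 18

18:38


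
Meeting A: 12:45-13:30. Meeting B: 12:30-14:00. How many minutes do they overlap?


45 minutes

Meeting A: 765-810 (in minutes from midnight)
Meeting B: 750-840
Overlap start = max(765, 750) = 765
Overlap end = min(810, 840) = 810
Overlap = max(0, 810 - 765) = 45 min


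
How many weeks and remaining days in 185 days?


Weeks: 185 ÷ 7 = 26 remainder 3

26 weeks 3 days


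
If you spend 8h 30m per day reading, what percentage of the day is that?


35.4%

Time: 510 minutes
Day: 1440 minutes
Percentage = (510/1440) × 100 ≈ 35.4%


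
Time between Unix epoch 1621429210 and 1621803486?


374276 seconds (104.0 hours / 4.33 days)

Difference = 1621803486 - 1621429210 = 374276 seconds
In hours: 374276 / 3600 ≈ 104.0
In days: 374276 / 86400 ≈ 4.33


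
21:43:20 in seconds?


Hours: 21 × 3600 = 75600
Minutes: 43 × 60 = 2580
Seconds: 20
Total = 75600 + 2580 + 20 = 78200

78200 seconds


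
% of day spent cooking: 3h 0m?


12.5%

Time: 180 minutes
Day: 1440 minutes
Percentage = (180/1440) × 100 = 12.5%


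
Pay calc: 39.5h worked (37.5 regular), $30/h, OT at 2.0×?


$1245.00

Regular: 37.5h × $30 = $1125.00
Overtime: 39.5 - 37.5 = 2.0h
OT pay: 2.0h × $30 × 2.0 = $120.00
Total = $1125.00 + $120.00 = $1245.00


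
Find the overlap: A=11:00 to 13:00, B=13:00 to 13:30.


Meeting A: 660-780 (in minutes from midnight)
Meeting B: 780-810
Overlap start = max(660, 780) = 780
Overlap end = min(780, 810) = 780
Overlap = max(0, 780 - 780) = 0 min

0 minutes


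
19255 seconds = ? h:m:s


Hours: 19255 ÷ 3600 = 5 remainder 1255
Minutes: 1255 ÷ 60 = 20 remainder 55
Seconds: 55

5h 20m 55s


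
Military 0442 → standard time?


4:42 AM

Hour: 4
4 < 12 → AM


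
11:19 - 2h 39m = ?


08:40

Start: 679 minutes from midnight
Subtract: 159 minutes
Remaining: 679 - 159 = 520
Hours: 8, Minutes: 40


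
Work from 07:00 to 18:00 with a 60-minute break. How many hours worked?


10h 0m (600 minutes)

Total time = (18×60+0) - (7×60+0)
= 1080 - 420 = 660 min
Minus break: 660 - 60 = 600 min
= 10h 0m


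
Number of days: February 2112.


29 days

Month: February (month 2)
February: 28 or 29 (leap year)
2112 leap year? Yes


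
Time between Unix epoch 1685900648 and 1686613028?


Difference = 1686613028 - 1685900648 = 712380 seconds
In hours: 712380 / 3600 ≈ 197.9
In days: 712380 / 86400 ≈ 8.25

712380 seconds (197.9 hours / 8.25 days)


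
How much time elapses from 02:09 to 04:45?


End time in minutes: 4×60 + 45 = 285
Start time in minutes: 2×60 + 9 = 129
Difference = 285 - 129 = 156 minutes
= 2 hours 36 minutes

2h 36m


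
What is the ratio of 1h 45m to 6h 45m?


7:27 (0.26)

Duration 1: 105 minutes
Duration 2: 405 minutes
Ratio = 105:405
GCD = 15
Simplified = 7:27
As a decimal: 7/27 ≈ 0.26


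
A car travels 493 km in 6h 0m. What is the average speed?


Distance: 493 km
Time: 6 hours
Speed = 493 / 6 ≈ 82.2 km/h

82.2 km/h


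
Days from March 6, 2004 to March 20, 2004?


14 days

From March 6, 2004 to March 20, 2004
Same month: 20 - 6 = 14 days


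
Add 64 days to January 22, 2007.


Start: January 22, 2007
Add 64 days
January 22 → February 1: 31 - 22 + 1 = 10 days (64 - 10 = 54 left)
February 1 → March 1: 28 - 1 + 1 = 28 days (54 - 28 = 26 left)
March 1 + 26 = March 27, 2007

March 27, 2007


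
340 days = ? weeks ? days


48 weeks 4 days

Weeks: 340 ÷ 7 = 48 remainder 4


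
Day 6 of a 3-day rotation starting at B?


Shifts: A, B, C
Start: B (index 1)
Day 6: (1 + 6 - 1) mod 3
= 6 mod 3
= 0
Index 0 → shift A

Shift A


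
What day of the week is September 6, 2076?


Zeller's congruence:
q=6, m=9, k=76, j=20
h = (6 + ⌊13×10/5⌋ + 76 + ⌊76/4⌋ + ⌊20/4⌋ - 2×20) mod 7
= (6 + 26 + 76 + 19 + 5 - 40) mod 7
= 92 mod 7 = 1
h=1 → Sunday

Sunday


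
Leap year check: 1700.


No

Rules: divisible by 4 AND (not by 100 OR by 400)
1700 ÷ 4 = 425 exactly → divisible by 4
1700 ÷ 100 = 17 exactly → divisible by 100
1700 ÷ 400 = 4 remainder 100 → not divisible by 400
Divisible by 100 but not by 400 → not a leap year


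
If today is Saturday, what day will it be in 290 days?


Start: Saturday (index 5)
(5 + 290) mod 7
= 295 mod 7
= 1
Index 1 → Tuesday

Tuesday


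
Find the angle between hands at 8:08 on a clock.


164.0°

Hour hand = 8×30 + 8×0.5 = 244.0°
Minute hand = 8×6 = 48°
Difference = |244.0 - 48| = 196.0°
Since > 180°: 360 - 196.0 = 164.0°


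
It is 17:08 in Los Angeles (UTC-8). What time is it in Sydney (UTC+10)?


11:08 (next day)

Time difference = UTC+10 - UTC-8 = +18 hours
New hour = (17 + 18) mod 24
= 35 mod 24 = 11
Minutes unchanged → 11:08; 35 ≥ 24 → next day


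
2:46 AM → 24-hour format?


Input: 2:46 AM
AM hour stays: 2

02:46
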